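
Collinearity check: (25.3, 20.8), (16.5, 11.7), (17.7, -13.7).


Cross product: (16.5-25.3)*((-13.7)-20.8) - (11.7-20.8)*(17.7-25.3)
= 234.44

No, not collinear


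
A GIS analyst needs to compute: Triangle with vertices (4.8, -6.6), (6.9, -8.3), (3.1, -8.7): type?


Side lengths squared: AB^2=7.3, BC^2=14.6, CA^2=7.3
Sorted: [7.3, 7.3, 14.6]
By sides: Isosceles, By angles: Right

Isosceles, Right


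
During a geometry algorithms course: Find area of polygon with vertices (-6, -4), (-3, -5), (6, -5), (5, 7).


Shoelace sum: ((-6)*(-5) - (-3)*(-4)) + ((-3)*(-5) - 6*(-5)) + (6*7 - 5*(-5)) + (5*(-4) - (-6)*7)
= 152
Area = |152|/2 = 76

76


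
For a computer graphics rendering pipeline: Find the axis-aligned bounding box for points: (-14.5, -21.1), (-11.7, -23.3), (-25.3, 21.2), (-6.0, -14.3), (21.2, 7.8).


x range: [-25.3, 21.2]
y range: [-23.3, 21.2]
Bounding box: (-25.3,-23.3) to (21.2,21.2)

(-25.3,-23.3) to (21.2,21.2)


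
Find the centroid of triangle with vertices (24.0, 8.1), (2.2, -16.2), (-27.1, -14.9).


Centroid = ((x_A+x_B+x_C)/3, (y_A+y_B+y_C)/3)
= ((24+2.2+(-27.1))/3, (8.1+(-16.2)+(-14.9))/3)
= (-0.3, -7.6667)

(-0.3, -7.6667)


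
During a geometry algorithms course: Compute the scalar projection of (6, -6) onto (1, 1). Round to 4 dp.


u.v = 0, |v| = sqrt(2) = 1.4142
Scalar projection = u.v / |v| = 0 / sqrt(2) = 0

0


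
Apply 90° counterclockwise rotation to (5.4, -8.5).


90° CCW: (x,y) -> (-y, x)
(5.4,-8.5) -> (8.5, 5.4)

(8.5, 5.4)


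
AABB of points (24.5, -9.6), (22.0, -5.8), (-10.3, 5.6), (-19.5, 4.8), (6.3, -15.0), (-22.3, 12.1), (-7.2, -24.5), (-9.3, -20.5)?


x range: [-22.3, 24.5]
y range: [-24.5, 12.1]
Bounding box: (-22.3,-24.5) to (24.5,12.1)

(-22.3,-24.5) to (24.5,12.1)


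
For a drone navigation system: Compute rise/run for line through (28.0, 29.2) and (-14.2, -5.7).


slope = (y2-y1)/(x2-x1) = ((-5.7)-29.2)/((-14.2)-28) = (-34.9)/(-42.2) = 0.827

0.827


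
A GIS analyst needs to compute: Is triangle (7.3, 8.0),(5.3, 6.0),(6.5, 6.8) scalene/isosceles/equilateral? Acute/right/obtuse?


Side lengths squared: AB^2=8, BC^2=2.08, CA^2=2.08
Sorted: [2.08, 2.08, 8]
By sides: Isosceles, By angles: Obtuse

Isosceles, Obtuse


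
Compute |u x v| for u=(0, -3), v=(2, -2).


|u x v| = |0*(-2) - (-3)*2|
= |0 - (-6)| = 6

6


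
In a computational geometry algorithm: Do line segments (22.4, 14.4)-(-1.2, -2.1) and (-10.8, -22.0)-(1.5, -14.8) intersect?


Cross products: d1=208.68, d2=175.65, d3=311.24, d4=344.27
d1*d2 < 0 and d3*d4 < 0? no

No, they don't intersect


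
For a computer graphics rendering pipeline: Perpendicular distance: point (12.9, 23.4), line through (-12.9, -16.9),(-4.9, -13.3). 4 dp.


|cross product| = 229.52
|line direction| = sqrt(76.96) = 8.7727
Distance = 229.52/sqrt(76.96) = 26.163

26.163


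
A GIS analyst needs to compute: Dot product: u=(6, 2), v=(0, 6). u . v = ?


u . v = u_x*v_x + u_y*v_y = 6*0 + 2*6
= 0 + 12 = 12

12


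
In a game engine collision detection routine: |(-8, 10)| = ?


|u| = sqrt((-8)^2 + 10^2) = sqrt(164) = 12.8062

12.8062


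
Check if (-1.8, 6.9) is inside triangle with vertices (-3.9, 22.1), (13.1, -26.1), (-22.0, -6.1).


Cross products: AB x AP = -157.18, BC x BP = -860.3, CA x CP = -334.34
All same sign? yes

Yes, inside


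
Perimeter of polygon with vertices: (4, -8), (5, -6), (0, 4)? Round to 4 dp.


Sides: (4, -8)->(5, -6): sqrt(5) = 2.236068, (5, -6)->(0, 4): sqrt(125) = 11.18034, (0, 4)->(4, -8): sqrt(160) = 12.649111
Sum = 26.065519
Perimeter = 26.0655

26.0655


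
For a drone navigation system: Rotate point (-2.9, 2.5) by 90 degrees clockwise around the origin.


90° CW: (x,y) -> (y, -x)
(-2.9,2.5) -> (2.5, 2.9)

(2.5, 2.9)


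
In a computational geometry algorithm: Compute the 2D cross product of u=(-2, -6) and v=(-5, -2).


u x v = u_x*v_y - u_y*v_x = (-2)*(-2) - (-6)*(-5)
= 4 - 30 = -26

-26


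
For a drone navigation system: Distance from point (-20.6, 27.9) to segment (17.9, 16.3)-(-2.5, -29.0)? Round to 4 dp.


Project P onto AB: t = 0.1053 (clamped to [0,1])
Closest point on segment: (15.7518, 11.5297)
Distance: 39.8678

39.8678


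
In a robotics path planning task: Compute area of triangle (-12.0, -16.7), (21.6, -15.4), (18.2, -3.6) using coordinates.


Area = |x_A(y_B-y_C) + x_B(y_C-y_A) + x_C(y_A-y_B)|/2
= |141.6 + 282.96 + (-23.66)|/2
= 400.9/2 = 200.45

200.45


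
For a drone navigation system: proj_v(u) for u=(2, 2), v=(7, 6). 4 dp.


u.v = 26, |v| = sqrt(85) = 9.2195
Scalar projection = u.v / |v| = 26 / sqrt(85) = 2.8201

2.8201


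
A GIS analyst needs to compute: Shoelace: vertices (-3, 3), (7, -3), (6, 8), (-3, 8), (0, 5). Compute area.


Shoelace sum: ((-3)*(-3) - 7*3) + (7*8 - 6*(-3)) + (6*8 - (-3)*8) + ((-3)*5 - 0*8) + (0*3 - (-3)*5)
= 134
Area = |134|/2 = 67

67


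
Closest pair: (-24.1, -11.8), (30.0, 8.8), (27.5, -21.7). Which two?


d(P0,P1) = 57.8893, d(P0,P2) = 52.5411, d(P1,P2) = 30.6023
Closest: P1 and P2

Closest pair: (30.0, 8.8) and (27.5, -21.7), distance = 30.6023


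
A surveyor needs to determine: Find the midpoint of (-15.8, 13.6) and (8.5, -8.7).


M = (((-15.8)+8.5)/2, (13.6+(-8.7))/2)
= (-3.65, 2.45)

(-3.65, 2.45)


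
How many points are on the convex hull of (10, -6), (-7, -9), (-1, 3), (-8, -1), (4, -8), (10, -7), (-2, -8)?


Convex hull vertices (CCW): (-8, -1), (-7, -9), (4, -8), (10, -7), (10, -6), (-1, 3)
Count = 6

6


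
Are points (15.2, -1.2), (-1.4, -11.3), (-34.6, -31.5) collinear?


Cross product: ((-1.4)-15.2)*((-31.5)-(-1.2)) - ((-11.3)-(-1.2))*((-34.6)-15.2)
= 0

Yes, collinear


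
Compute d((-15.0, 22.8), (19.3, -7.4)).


dx=34.3, dy=-30.2
d^2 = 34.3^2 + (-30.2)^2 = 2088.53
d = sqrt(2088.53) = 45.7004

45.7004


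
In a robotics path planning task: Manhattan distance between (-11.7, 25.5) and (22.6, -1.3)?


|(-11.7)-22.6| + |25.5-(-1.3)| = 34.3 + 26.8 = 61.1

61.1


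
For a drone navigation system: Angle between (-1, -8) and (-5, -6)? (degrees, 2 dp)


u.v = 53, |u| = sqrt(65) = 8.0623, |v| = sqrt(61) = 7.8102
cos(theta) = u.v/(|u||v|) = 53/sqrt(3965) = 0.841694
theta = acos(0.841694) = 32.68 degrees

32.68 degrees


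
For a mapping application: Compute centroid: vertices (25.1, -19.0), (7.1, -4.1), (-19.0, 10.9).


Centroid = ((x_A+x_B+x_C)/3, (y_A+y_B+y_C)/3)
= ((25.1+7.1+(-19))/3, ((-19)+(-4.1)+10.9)/3)
= (4.4, -4.0667)

(4.4, -4.0667)


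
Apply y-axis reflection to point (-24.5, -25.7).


Reflection over y-axis: (x,y) -> (-x,y)
(-24.5, -25.7) -> (24.5, -25.7)

(24.5, -25.7)


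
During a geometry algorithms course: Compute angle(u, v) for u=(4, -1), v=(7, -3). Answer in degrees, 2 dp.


u.v = 31, |u| = sqrt(17) = 4.1231, |v| = sqrt(58) = 7.6158
cos(theta) = u.v/(|u||v|) = 31/sqrt(986) = 0.987241
theta = acos(0.987241) = 9.16 degrees

9.16 degrees


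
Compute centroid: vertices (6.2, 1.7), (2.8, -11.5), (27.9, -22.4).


Centroid = ((x_A+x_B+x_C)/3, (y_A+y_B+y_C)/3)
= ((6.2+2.8+27.9)/3, (1.7+(-11.5)+(-22.4))/3)
= (12.3, -10.7333)

(12.3, -10.7333)


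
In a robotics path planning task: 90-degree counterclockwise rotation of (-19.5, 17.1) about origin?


90° CCW: (x,y) -> (-y, x)
(-19.5,17.1) -> (-17.1, -19.5)

(-17.1, -19.5)


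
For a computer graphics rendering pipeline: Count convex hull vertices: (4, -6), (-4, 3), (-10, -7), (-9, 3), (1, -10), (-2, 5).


Convex hull vertices (CCW): (-10, -7), (1, -10), (4, -6), (-2, 5), (-9, 3)
Count = 5

5


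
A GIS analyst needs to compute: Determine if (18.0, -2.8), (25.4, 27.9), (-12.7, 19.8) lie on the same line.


Cross product: (25.4-18)*(19.8-(-2.8)) - (27.9-(-2.8))*((-12.7)-18)
= 1109.73

No, not collinear


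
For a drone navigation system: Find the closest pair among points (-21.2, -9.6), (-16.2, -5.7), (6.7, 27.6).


d(P0,P1) = 6.3411, d(P0,P2) = 46.5, d(P1,P2) = 40.4141
Closest: P0 and P1

Closest pair: (-21.2, -9.6) and (-16.2, -5.7), distance = 6.3411


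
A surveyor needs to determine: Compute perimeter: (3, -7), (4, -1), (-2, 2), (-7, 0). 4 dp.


Sides: (3, -7)->(4, -1): sqrt(37) = 6.082763, (4, -1)->(-2, 2): sqrt(45) = 6.708204, (-2, 2)->(-7, 0): sqrt(29) = 5.385165, (-7, 0)->(3, -7): sqrt(149) = 12.206556
Sum = 30.382688
Perimeter = 30.3827

30.3827


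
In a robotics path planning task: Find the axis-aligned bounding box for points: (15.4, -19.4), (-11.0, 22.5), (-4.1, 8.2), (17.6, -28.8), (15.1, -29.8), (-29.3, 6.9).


x range: [-29.3, 17.6]
y range: [-29.8, 22.5]
Bounding box: (-29.3,-29.8) to (17.6,22.5)

(-29.3,-29.8) to (17.6,22.5)


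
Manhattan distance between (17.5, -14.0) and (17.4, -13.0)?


|17.5-17.4| + |(-14)-(-13)| = 0.1 + 1 = 1.1

1.1


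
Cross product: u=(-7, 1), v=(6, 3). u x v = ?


u x v = u_x*v_y - u_y*v_x = (-7)*3 - 1*6
= (-21) - 6 = -27

-27


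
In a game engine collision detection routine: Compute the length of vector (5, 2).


|u| = sqrt(5^2 + 2^2) = sqrt(29) = 5.3852

5.3852


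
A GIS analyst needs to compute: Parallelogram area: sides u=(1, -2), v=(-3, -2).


|u x v| = |1*(-2) - (-2)*(-3)|
= |(-2) - 6| = 8

8


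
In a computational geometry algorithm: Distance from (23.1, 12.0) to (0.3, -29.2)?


dx=-22.8, dy=-41.2
d^2 = (-22.8)^2 + (-41.2)^2 = 2217.28
d = sqrt(2217.28) = 47.088

47.088


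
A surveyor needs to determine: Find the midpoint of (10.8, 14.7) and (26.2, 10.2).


M = ((10.8+26.2)/2, (14.7+10.2)/2)
= (18.5, 12.45)

(18.5, 12.45)


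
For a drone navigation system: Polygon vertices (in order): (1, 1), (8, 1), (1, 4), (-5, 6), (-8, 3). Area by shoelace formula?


Shoelace sum: (1*1 - 8*1) + (8*4 - 1*1) + (1*6 - (-5)*4) + ((-5)*3 - (-8)*6) + ((-8)*1 - 1*3)
= 72
Area = |72|/2 = 36

36


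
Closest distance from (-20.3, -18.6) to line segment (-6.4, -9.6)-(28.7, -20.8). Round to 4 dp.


Project P onto AB: t = 0 (clamped to [0,1])
Closest point on segment: (-6.4, -9.6)
Distance: 16.5593

16.5593


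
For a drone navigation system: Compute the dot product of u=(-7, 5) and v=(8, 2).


u . v = u_x*v_x + u_y*v_y = (-7)*8 + 5*2
= (-56) + 10 = -46

-46


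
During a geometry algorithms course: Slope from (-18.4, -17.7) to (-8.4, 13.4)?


slope = (y2-y1)/(x2-x1) = (13.4-(-17.7))/((-8.4)-(-18.4)) = 31.1/10 = 3.11

3.11


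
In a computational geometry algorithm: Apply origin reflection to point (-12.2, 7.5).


Reflection over origin: (x,y) -> (-x,-y)
(-12.2, 7.5) -> (12.2, -7.5)

(12.2, -7.5)


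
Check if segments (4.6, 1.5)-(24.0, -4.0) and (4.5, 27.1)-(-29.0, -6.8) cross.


Cross products: d1=860.99, d2=1702.9, d3=496.09, d4=-345.82
d1*d2 < 0 and d3*d4 < 0? no

No, they don't intersect


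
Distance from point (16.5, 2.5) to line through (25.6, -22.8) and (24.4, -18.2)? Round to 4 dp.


|cross product| = 11.5
|line direction| = sqrt(22.6) = 4.7539
Distance = 11.5/sqrt(22.6) = 2.419

2.419


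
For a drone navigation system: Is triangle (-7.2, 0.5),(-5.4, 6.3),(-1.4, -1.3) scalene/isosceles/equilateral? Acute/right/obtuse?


Side lengths squared: AB^2=36.88, BC^2=73.76, CA^2=36.88
Sorted: [36.88, 36.88, 73.76]
By sides: Isosceles, By angles: Right

Isosceles, Right


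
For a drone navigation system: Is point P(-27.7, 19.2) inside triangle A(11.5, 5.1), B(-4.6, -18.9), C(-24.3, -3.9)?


Cross products: AB x AP = -1167.81, BC x BP = -404.07, CA x CP = 857.58
All same sign? no

No, outside


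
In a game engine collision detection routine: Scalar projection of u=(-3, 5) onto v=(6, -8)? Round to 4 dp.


u.v = -58, |v| = sqrt(100) = 10
Scalar projection = u.v / |v| = -58 / sqrt(100) = -5.8

-5.8


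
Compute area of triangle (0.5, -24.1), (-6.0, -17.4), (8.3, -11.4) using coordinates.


Area = |x_A(y_B-y_C) + x_B(y_C-y_A) + x_C(y_A-y_B)|/2
= |(-3) + (-76.2) + (-55.61)|/2
= 134.81/2 = 67.405

67.405


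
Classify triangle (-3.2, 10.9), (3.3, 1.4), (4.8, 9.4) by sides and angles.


Side lengths squared: AB^2=132.5, BC^2=66.25, CA^2=66.25
Sorted: [66.25, 66.25, 132.5]
By sides: Isosceles, By angles: Right

Isosceles, Right


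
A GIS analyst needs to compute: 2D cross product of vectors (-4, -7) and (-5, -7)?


u x v = u_x*v_y - u_y*v_x = (-4)*(-7) - (-7)*(-5)
= 28 - 35 = -7

-7


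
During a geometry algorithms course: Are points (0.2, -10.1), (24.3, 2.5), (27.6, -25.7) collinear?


Cross product: (24.3-0.2)*((-25.7)-(-10.1)) - (2.5-(-10.1))*(27.6-0.2)
= -721.2

No, not collinear


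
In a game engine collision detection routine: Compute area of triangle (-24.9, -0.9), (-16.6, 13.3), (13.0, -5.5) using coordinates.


Area = |x_A(y_B-y_C) + x_B(y_C-y_A) + x_C(y_A-y_B)|/2
= |(-468.12) + 76.36 + (-184.6)|/2
= 576.36/2 = 288.18

288.18


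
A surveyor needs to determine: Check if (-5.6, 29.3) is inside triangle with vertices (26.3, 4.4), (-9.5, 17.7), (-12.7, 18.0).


Cross products: AB x AP = -467.15, BC x BP = -38.29, CA x CP = 537.26
All same sign? no

No, outside


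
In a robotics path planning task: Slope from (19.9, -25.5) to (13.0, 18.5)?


slope = (y2-y1)/(x2-x1) = (18.5-(-25.5))/(13-19.9) = 44/(-6.9) = -6.3768

-6.3768


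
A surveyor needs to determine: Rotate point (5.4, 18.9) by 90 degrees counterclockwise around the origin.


90° CCW: (x,y) -> (-y, x)
(5.4,18.9) -> (-18.9, 5.4)

(-18.9, 5.4)


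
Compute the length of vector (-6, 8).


|u| = sqrt((-6)^2 + 8^2) = sqrt(100) = 10

10


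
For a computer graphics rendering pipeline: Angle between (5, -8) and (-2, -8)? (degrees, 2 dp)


u.v = 54, |u| = sqrt(89) = 9.434, |v| = sqrt(68) = 8.2462
cos(theta) = u.v/(|u||v|) = 54/sqrt(6052) = 0.694136
theta = acos(0.694136) = 46.04 degrees

46.04 degrees


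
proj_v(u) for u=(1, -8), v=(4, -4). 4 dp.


u.v = 36, |v| = sqrt(32) = 5.6569
Scalar projection = u.v / |v| = 36 / sqrt(32) = 6.364

6.364


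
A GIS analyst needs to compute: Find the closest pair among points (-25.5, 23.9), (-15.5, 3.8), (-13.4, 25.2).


d(P0,P1) = 22.4502, d(P0,P2) = 12.1696, d(P1,P2) = 21.5028
Closest: P0 and P2

Closest pair: (-25.5, 23.9) and (-13.4, 25.2), distance = 12.1696


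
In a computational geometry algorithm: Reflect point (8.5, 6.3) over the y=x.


Reflection over y=x: (x,y) -> (y,x)
(8.5, 6.3) -> (6.3, 8.5)

(6.3, 8.5)


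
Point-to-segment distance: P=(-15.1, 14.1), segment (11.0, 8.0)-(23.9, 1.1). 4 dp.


Project P onto AB: t = 0 (clamped to [0,1])
Closest point on segment: (11, 8)
Distance: 26.8034

26.8034


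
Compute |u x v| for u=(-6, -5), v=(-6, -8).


|u x v| = |(-6)*(-8) - (-5)*(-6)|
= |48 - 30| = 18

18


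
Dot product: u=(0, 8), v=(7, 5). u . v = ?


u . v = u_x*v_x + u_y*v_y = 0*7 + 8*5
= 0 + 40 = 40

40


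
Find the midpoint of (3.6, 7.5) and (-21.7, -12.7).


M = ((3.6+(-21.7))/2, (7.5+(-12.7))/2)
= (-9.05, -2.6)

(-9.05, -2.6)


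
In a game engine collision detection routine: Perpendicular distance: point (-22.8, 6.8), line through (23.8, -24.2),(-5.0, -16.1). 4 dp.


|cross product| = 515.34
|line direction| = sqrt(895.05) = 29.9174
Distance = 515.34/sqrt(895.05) = 17.2254

17.2254


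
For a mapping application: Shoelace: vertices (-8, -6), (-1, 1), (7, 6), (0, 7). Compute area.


Shoelace sum: ((-8)*1 - (-1)*(-6)) + ((-1)*6 - 7*1) + (7*7 - 0*6) + (0*(-6) - (-8)*7)
= 78
Area = |78|/2 = 39

39


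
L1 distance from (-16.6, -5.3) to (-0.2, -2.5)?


|(-16.6)-(-0.2)| + |(-5.3)-(-2.5)| = 16.4 + 2.8 = 19.2

19.2


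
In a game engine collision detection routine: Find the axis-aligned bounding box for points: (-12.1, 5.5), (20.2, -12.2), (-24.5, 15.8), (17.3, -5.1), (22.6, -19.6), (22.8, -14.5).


x range: [-24.5, 22.8]
y range: [-19.6, 15.8]
Bounding box: (-24.5,-19.6) to (22.8,15.8)

(-24.5,-19.6) to (22.8,15.8)


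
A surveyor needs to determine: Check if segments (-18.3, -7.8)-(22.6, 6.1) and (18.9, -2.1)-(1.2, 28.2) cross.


Cross products: d1=1228.05, d2=-257.25, d3=-283.95, d4=1201.35
d1*d2 < 0 and d3*d4 < 0? yes

Yes, they intersect


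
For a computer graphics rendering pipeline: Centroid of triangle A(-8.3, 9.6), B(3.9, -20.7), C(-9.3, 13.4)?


Centroid = ((x_A+x_B+x_C)/3, (y_A+y_B+y_C)/3)
= (((-8.3)+3.9+(-9.3))/3, (9.6+(-20.7)+13.4)/3)
= (-4.5667, 0.7667)

(-4.5667, 0.7667)


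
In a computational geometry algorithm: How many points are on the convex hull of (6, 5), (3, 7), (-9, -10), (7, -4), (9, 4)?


Convex hull vertices (CCW): (-9, -10), (7, -4), (9, 4), (3, 7)
Count = 4

4


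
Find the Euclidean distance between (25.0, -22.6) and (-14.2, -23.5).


dx=-39.2, dy=-0.9
d^2 = (-39.2)^2 + (-0.9)^2 = 1537.45
d = sqrt(1537.45) = 39.2103

39.2103


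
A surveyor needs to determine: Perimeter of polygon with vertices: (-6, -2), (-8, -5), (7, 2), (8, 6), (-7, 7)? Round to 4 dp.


Sides: (-6, -2)->(-8, -5): sqrt(13) = 3.605551, (-8, -5)->(7, 2): sqrt(274) = 16.552945, (7, 2)->(8, 6): sqrt(17) = 4.123106, (8, 6)->(-7, 7): sqrt(226) = 15.033296, (-7, 7)->(-6, -2): sqrt(82) = 9.055385
Sum = 48.370283
Perimeter = 48.3703

48.3703


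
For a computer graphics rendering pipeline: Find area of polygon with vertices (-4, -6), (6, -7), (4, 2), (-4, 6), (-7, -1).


Shoelace sum: ((-4)*(-7) - 6*(-6)) + (6*2 - 4*(-7)) + (4*6 - (-4)*2) + ((-4)*(-1) - (-7)*6) + ((-7)*(-6) - (-4)*(-1))
= 220
Area = |220|/2 = 110

110


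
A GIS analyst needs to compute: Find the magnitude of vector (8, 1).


|u| = sqrt(8^2 + 1^2) = sqrt(65) = 8.0623

8.0623


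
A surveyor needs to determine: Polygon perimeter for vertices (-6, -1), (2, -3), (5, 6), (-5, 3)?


Sides: (-6, -1)->(2, -3): sqrt(68) = 8.246211, (2, -3)->(5, 6): sqrt(90) = 9.486833, (5, 6)->(-5, 3): sqrt(109) = 10.440307, (-5, 3)->(-6, -1): sqrt(17) = 4.123106
Sum = 32.296457
Perimeter = 32.2965

32.2965


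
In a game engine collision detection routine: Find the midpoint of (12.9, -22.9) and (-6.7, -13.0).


M = ((12.9+(-6.7))/2, ((-22.9)+(-13))/2)
= (3.1, -17.95)

(3.1, -17.95)


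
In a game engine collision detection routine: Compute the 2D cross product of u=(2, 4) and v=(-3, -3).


u x v = u_x*v_y - u_y*v_x = 2*(-3) - 4*(-3)
= (-6) - (-12) = 6

6


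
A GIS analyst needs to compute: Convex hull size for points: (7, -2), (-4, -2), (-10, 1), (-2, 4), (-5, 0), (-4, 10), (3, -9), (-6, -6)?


Convex hull vertices (CCW): (-10, 1), (-6, -6), (3, -9), (7, -2), (-4, 10)
Count = 5

5


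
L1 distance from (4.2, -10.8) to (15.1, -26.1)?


|4.2-15.1| + |(-10.8)-(-26.1)| = 10.9 + 15.3 = 26.2

26.2


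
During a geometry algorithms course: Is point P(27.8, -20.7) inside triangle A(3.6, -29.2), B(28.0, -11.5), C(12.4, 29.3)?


Cross products: AB x AP = -220.94, BC x BP = 151.68, CA x CP = 1340.9
All same sign? no

No, outside


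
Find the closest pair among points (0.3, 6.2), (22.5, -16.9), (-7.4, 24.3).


d(P0,P1) = 32.0383, d(P0,P2) = 19.6698, d(P1,P2) = 50.9063
Closest: P0 and P2

Closest pair: (0.3, 6.2) and (-7.4, 24.3), distance = 19.6698


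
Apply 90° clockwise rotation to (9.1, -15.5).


90° CW: (x,y) -> (y, -x)
(9.1,-15.5) -> (-15.5, -9.1)

(-15.5, -9.1)


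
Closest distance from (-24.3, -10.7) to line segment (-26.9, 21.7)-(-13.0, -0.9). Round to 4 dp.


Project P onto AB: t = 1 (clamped to [0,1])
Closest point on segment: (-13, -0.9)
Distance: 14.9576

14.9576


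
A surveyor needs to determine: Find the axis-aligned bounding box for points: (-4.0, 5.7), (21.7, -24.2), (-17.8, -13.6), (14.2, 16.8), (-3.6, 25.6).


x range: [-17.8, 21.7]
y range: [-24.2, 25.6]
Bounding box: (-17.8,-24.2) to (21.7,25.6)

(-17.8,-24.2) to (21.7,25.6)


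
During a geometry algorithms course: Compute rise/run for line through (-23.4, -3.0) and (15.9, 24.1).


slope = (y2-y1)/(x2-x1) = (24.1-(-3))/(15.9-(-23.4)) = 27.1/39.3 = 0.6896

0.6896


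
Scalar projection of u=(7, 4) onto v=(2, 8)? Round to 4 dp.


u.v = 46, |v| = sqrt(68) = 8.2462
Scalar projection = u.v / |v| = 46 / sqrt(68) = 5.5783

5.5783


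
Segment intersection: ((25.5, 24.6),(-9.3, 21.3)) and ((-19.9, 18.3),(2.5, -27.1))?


Cross products: d1=2202.28, d2=548.44, d3=69.42, d4=1723.26
d1*d2 < 0 and d3*d4 < 0? no

No, they don't intersect


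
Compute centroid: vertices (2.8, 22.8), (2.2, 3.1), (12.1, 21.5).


Centroid = ((x_A+x_B+x_C)/3, (y_A+y_B+y_C)/3)
= ((2.8+2.2+12.1)/3, (22.8+3.1+21.5)/3)
= (5.7, 15.8)

(5.7, 15.8)


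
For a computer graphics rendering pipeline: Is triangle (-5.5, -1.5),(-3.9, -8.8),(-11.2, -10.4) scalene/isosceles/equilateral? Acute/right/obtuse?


Side lengths squared: AB^2=55.85, BC^2=55.85, CA^2=111.7
Sorted: [55.85, 55.85, 111.7]
By sides: Isosceles, By angles: Right

Isosceles, Right


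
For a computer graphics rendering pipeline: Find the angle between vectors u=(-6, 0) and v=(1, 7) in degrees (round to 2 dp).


u.v = -6, |u| = sqrt(36) = 6, |v| = sqrt(50) = 7.0711
cos(theta) = u.v/(|u||v|) = -6/sqrt(1800) = -0.141421
theta = acos(-0.141421) = 98.13 degrees

98.13 degrees


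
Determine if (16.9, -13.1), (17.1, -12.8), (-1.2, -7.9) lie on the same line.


Cross product: (17.1-16.9)*((-7.9)-(-13.1)) - ((-12.8)-(-13.1))*((-1.2)-16.9)
= 6.47

No, not collinear


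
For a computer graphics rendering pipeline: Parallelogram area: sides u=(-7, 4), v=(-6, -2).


|u x v| = |(-7)*(-2) - 4*(-6)|
= |14 - (-24)| = 38

38


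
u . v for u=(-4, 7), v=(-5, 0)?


u . v = u_x*v_x + u_y*v_y = (-4)*(-5) + 7*0
= 20 + 0 = 20

20


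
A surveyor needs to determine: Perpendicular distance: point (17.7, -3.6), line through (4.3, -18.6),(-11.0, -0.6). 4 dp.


|cross product| = 470.7
|line direction| = sqrt(558.09) = 23.6239
Distance = 470.7/sqrt(558.09) = 19.9247

19.9247


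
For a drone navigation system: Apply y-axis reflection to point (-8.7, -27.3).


Reflection over y-axis: (x,y) -> (-x,y)
(-8.7, -27.3) -> (8.7, -27.3)

(8.7, -27.3)


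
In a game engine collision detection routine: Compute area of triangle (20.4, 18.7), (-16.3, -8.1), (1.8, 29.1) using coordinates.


Area = |x_A(y_B-y_C) + x_B(y_C-y_A) + x_C(y_A-y_B)|/2
= |(-758.88) + (-169.52) + 48.24|/2
= 880.16/2 = 440.08

440.08


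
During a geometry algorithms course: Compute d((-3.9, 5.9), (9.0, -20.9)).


dx=12.9, dy=-26.8
d^2 = 12.9^2 + (-26.8)^2 = 884.65
d = sqrt(884.65) = 29.7431

29.7431


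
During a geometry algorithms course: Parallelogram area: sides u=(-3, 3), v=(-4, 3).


|u x v| = |(-3)*3 - 3*(-4)|
= |(-9) - (-12)| = 3

3


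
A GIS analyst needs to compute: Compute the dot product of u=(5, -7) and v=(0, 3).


u . v = u_x*v_x + u_y*v_y = 5*0 + (-7)*3
= 0 + (-21) = -21

-21


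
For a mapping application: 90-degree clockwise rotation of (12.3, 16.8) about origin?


90° CW: (x,y) -> (y, -x)
(12.3,16.8) -> (16.8, -12.3)

(16.8, -12.3)


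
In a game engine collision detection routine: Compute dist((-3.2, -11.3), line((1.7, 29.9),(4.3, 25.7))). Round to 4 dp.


|cross product| = 127.7
|line direction| = sqrt(24.4) = 4.9396
Distance = 127.7/sqrt(24.4) = 25.8521

25.8521


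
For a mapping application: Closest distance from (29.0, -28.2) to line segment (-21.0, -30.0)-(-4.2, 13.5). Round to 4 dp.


Project P onto AB: t = 0.4223 (clamped to [0,1])
Closest point on segment: (-13.9053, -11.6297)
Distance: 45.9939

45.9939


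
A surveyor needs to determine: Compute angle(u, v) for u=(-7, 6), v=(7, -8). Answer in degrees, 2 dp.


u.v = -97, |u| = sqrt(85) = 9.2195, |v| = sqrt(113) = 10.6301
cos(theta) = u.v/(|u||v|) = -97/sqrt(9605) = -0.989744
theta = acos(-0.989744) = 171.79 degrees

171.79 degrees


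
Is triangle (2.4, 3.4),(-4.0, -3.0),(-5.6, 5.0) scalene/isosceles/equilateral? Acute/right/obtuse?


Side lengths squared: AB^2=81.92, BC^2=66.56, CA^2=66.56
Sorted: [66.56, 66.56, 81.92]
By sides: Isosceles, By angles: Acute

Isosceles, Acute


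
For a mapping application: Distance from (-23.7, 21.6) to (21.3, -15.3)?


dx=45, dy=-36.9
d^2 = 45^2 + (-36.9)^2 = 3386.61
d = sqrt(3386.61) = 58.1946

58.1946


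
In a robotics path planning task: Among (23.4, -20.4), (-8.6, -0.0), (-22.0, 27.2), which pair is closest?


d(P0,P1) = 37.9494, d(P0,P2) = 65.7793, d(P1,P2) = 30.3216
Closest: P1 and P2

Closest pair: (-8.6, -0.0) and (-22.0, 27.2), distance = 30.3216


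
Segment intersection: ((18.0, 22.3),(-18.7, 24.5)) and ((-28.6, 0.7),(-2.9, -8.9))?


Cross products: d1=1002.48, d2=706.7, d3=895.24, d4=1191.02
d1*d2 < 0 and d3*d4 < 0? no

No, they don't intersect


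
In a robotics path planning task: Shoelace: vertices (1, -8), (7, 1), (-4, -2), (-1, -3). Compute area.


Shoelace sum: (1*1 - 7*(-8)) + (7*(-2) - (-4)*1) + ((-4)*(-3) - (-1)*(-2)) + ((-1)*(-8) - 1*(-3))
= 68
Area = |68|/2 = 34

34


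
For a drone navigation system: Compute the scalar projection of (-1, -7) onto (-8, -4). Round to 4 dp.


u.v = 36, |v| = sqrt(80) = 8.9443
Scalar projection = u.v / |v| = 36 / sqrt(80) = 4.0249

4.0249


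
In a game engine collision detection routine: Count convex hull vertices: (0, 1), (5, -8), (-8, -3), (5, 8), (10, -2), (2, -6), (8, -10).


Convex hull vertices (CCW): (-8, -3), (8, -10), (10, -2), (5, 8)
Count = 4

4


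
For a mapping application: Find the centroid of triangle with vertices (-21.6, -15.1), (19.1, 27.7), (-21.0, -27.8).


Centroid = ((x_A+x_B+x_C)/3, (y_A+y_B+y_C)/3)
= (((-21.6)+19.1+(-21))/3, ((-15.1)+27.7+(-27.8))/3)
= (-7.8333, -5.0667)

(-7.8333, -5.0667)


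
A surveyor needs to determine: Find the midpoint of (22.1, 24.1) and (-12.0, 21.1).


M = ((22.1+(-12))/2, (24.1+21.1)/2)
= (5.05, 22.6)

(5.05, 22.6)


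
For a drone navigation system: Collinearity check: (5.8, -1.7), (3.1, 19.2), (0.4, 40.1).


Cross product: (3.1-5.8)*(40.1-(-1.7)) - (19.2-(-1.7))*(0.4-5.8)
= 0

Yes, collinear


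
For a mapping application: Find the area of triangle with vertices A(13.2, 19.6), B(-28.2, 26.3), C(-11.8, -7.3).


Area = |x_A(y_B-y_C) + x_B(y_C-y_A) + x_C(y_A-y_B)|/2
= |443.52 + 758.58 + 79.06|/2
= 1281.16/2 = 640.58

640.58


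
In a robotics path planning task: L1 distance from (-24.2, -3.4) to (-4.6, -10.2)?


|(-24.2)-(-4.6)| + |(-3.4)-(-10.2)| = 19.6 + 6.8 = 26.4

26.4


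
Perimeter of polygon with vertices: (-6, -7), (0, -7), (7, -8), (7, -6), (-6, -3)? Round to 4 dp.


Sides: (-6, -7)->(0, -7): sqrt(36) = 6, (0, -7)->(7, -8): sqrt(50) = 7.071068, (7, -8)->(7, -6): sqrt(4) = 2, (7, -6)->(-6, -3): sqrt(178) = 13.341664, (-6, -3)->(-6, -7): sqrt(16) = 4
Sum = 32.412732
Perimeter = 32.4127

32.4127


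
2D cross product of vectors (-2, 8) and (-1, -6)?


u x v = u_x*v_y - u_y*v_x = (-2)*(-6) - 8*(-1)
= 12 - (-8) = 20

20


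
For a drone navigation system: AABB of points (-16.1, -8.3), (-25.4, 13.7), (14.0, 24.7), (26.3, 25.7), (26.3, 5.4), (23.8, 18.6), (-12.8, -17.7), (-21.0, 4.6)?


x range: [-25.4, 26.3]
y range: [-17.7, 25.7]
Bounding box: (-25.4,-17.7) to (26.3,25.7)

(-25.4,-17.7) to (26.3,25.7)


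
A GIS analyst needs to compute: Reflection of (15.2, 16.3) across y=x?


Reflection over y=x: (x,y) -> (y,x)
(15.2, 16.3) -> (16.3, 15.2)

(16.3, 15.2)


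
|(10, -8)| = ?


|u| = sqrt(10^2 + (-8)^2) = sqrt(164) = 12.8062

12.8062


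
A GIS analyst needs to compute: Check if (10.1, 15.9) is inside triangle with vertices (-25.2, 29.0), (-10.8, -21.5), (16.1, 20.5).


Cross products: AB x AP = 1594.01, BC x BP = 128.26, CA x CP = 240.98
All same sign? yes

Yes, inside


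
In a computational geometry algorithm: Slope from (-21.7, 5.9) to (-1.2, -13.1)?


slope = (y2-y1)/(x2-x1) = ((-13.1)-5.9)/((-1.2)-(-21.7)) = (-19)/20.5 = -0.9268

-0.9268


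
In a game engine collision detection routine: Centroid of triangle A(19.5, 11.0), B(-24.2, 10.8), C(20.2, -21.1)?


Centroid = ((x_A+x_B+x_C)/3, (y_A+y_B+y_C)/3)
= ((19.5+(-24.2)+20.2)/3, (11+10.8+(-21.1))/3)
= (5.1667, 0.2333)

(5.1667, 0.2333)


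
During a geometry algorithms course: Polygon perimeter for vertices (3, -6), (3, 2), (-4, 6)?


Sides: (3, -6)->(3, 2): sqrt(64) = 8, (3, 2)->(-4, 6): sqrt(65) = 8.062258, (-4, 6)->(3, -6): sqrt(193) = 13.892444
Sum = 29.954702
Perimeter = 29.9547

29.9547


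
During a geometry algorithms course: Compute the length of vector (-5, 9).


|u| = sqrt((-5)^2 + 9^2) = sqrt(106) = 10.2956

10.2956


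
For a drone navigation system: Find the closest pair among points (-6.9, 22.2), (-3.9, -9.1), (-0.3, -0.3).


d(P0,P1) = 31.4434, d(P0,P2) = 23.448, d(P1,P2) = 9.5079
Closest: P1 and P2

Closest pair: (-3.9, -9.1) and (-0.3, -0.3), distance = 9.5079


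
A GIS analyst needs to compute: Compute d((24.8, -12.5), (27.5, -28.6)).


dx=2.7, dy=-16.1
d^2 = 2.7^2 + (-16.1)^2 = 266.5
d = sqrt(266.5) = 16.3248

16.3248


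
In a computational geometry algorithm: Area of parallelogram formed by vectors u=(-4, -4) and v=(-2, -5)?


|u x v| = |(-4)*(-5) - (-4)*(-2)|
= |20 - 8| = 12

12


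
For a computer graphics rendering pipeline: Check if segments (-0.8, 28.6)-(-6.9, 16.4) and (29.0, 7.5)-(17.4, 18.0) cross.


Cross products: d1=68.14, d2=273.71, d3=492.27, d4=286.7
d1*d2 < 0 and d3*d4 < 0? no

No, they don't intersect


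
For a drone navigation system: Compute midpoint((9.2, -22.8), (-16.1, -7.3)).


M = ((9.2+(-16.1))/2, ((-22.8)+(-7.3))/2)
= (-3.45, -15.05)

(-3.45, -15.05)


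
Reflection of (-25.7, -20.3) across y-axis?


Reflection over y-axis: (x,y) -> (-x,y)
(-25.7, -20.3) -> (25.7, -20.3)

(25.7, -20.3)


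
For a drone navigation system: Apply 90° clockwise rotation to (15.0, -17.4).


90° CW: (x,y) -> (y, -x)
(15,-17.4) -> (-17.4, -15)

(-17.4, -15)


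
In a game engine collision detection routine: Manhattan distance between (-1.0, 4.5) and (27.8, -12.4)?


|(-1)-27.8| + |4.5-(-12.4)| = 28.8 + 16.9 = 45.7

45.7


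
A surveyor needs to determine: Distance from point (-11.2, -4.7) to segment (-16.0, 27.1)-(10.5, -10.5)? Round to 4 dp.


Project P onto AB: t = 0.6252 (clamped to [0,1])
Closest point on segment: (0.5672, 3.5934)
Distance: 14.3961

14.3961


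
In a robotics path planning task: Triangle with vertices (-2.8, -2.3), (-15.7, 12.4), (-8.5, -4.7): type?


Side lengths squared: AB^2=382.5, BC^2=344.25, CA^2=38.25
Sorted: [38.25, 344.25, 382.5]
By sides: Scalene, By angles: Right

Scalene, Right


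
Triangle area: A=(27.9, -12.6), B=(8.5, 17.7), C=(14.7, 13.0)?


Area = |x_A(y_B-y_C) + x_B(y_C-y_A) + x_C(y_A-y_B)|/2
= |131.13 + 217.6 + (-445.41)|/2
= 96.68/2 = 48.34

48.34


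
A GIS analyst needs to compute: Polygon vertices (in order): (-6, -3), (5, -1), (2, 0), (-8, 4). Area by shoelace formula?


Shoelace sum: ((-6)*(-1) - 5*(-3)) + (5*0 - 2*(-1)) + (2*4 - (-8)*0) + ((-8)*(-3) - (-6)*4)
= 79
Area = |79|/2 = 39.5

39.5


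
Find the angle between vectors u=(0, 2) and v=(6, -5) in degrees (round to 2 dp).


u.v = -10, |u| = sqrt(4) = 2, |v| = sqrt(61) = 7.8102
cos(theta) = u.v/(|u||v|) = -10/sqrt(244) = -0.640184
theta = acos(-0.640184) = 129.81 degrees

129.81 degrees


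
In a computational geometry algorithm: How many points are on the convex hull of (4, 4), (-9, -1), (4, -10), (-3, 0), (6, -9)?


Convex hull vertices (CCW): (-9, -1), (4, -10), (6, -9), (4, 4)
Count = 4

4


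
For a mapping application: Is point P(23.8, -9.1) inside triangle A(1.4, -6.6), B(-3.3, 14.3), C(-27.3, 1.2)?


Cross products: AB x AP = -456.41, BC x BP = 916.61, CA x CP = 102.97
All same sign? no

No, outside


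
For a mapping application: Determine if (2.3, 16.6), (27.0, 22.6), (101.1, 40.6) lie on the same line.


Cross product: (27-2.3)*(40.6-16.6) - (22.6-16.6)*(101.1-2.3)
= 0

Yes, collinear


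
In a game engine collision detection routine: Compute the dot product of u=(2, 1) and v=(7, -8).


u . v = u_x*v_x + u_y*v_y = 2*7 + 1*(-8)
= 14 + (-8) = 6

6


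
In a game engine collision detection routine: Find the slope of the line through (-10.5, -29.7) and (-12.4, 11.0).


slope = (y2-y1)/(x2-x1) = (11-(-29.7))/((-12.4)-(-10.5)) = 40.7/(-1.9) = -21.4211

-21.4211


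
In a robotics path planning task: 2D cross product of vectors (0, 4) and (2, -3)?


u x v = u_x*v_y - u_y*v_x = 0*(-3) - 4*2
= 0 - 8 = -8

-8


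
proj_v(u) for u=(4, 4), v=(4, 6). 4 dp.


u.v = 40, |v| = sqrt(52) = 7.2111
Scalar projection = u.v / |v| = 40 / sqrt(52) = 5.547

5.547


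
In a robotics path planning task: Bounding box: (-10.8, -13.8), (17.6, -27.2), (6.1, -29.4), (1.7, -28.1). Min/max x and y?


x range: [-10.8, 17.6]
y range: [-29.4, -13.8]
Bounding box: (-10.8,-29.4) to (17.6,-13.8)

(-10.8,-29.4) to (17.6,-13.8)


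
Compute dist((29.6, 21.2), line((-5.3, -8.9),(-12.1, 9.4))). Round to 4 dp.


|cross product| = 843.35
|line direction| = sqrt(381.13) = 19.5226
Distance = 843.35/sqrt(381.13) = 43.1988

43.1988


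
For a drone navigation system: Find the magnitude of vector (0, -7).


|u| = sqrt(0^2 + (-7)^2) = sqrt(49) = 7

7


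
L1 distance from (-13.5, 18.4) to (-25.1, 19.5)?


|(-13.5)-(-25.1)| + |18.4-19.5| = 11.6 + 1.1 = 12.7

12.7


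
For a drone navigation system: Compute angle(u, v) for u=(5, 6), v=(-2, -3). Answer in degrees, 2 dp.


u.v = -28, |u| = sqrt(61) = 7.8102, |v| = sqrt(13) = 3.6056
cos(theta) = u.v/(|u||v|) = -28/sqrt(793) = -0.994309
theta = acos(-0.994309) = 173.88 degrees

173.88 degrees


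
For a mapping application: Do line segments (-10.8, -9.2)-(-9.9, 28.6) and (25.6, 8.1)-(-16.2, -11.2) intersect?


Cross products: d1=20.62, d2=-1542.05, d3=-1360.35, d4=202.32
d1*d2 < 0 and d3*d4 < 0? yes

Yes, they intersect


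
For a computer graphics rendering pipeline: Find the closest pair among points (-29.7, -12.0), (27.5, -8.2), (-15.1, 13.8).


d(P0,P1) = 57.3261, d(P0,P2) = 29.6446, d(P1,P2) = 47.9454
Closest: P0 and P2

Closest pair: (-29.7, -12.0) and (-15.1, 13.8), distance = 29.6446


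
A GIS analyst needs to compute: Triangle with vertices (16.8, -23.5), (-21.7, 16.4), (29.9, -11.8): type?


Side lengths squared: AB^2=3074.26, BC^2=3457.8, CA^2=308.5
Sorted: [308.5, 3074.26, 3457.8]
By sides: Scalene, By angles: Obtuse

Scalene, Obtuse


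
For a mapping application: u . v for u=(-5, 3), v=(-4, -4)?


u . v = u_x*v_x + u_y*v_y = (-5)*(-4) + 3*(-4)
= 20 + (-12) = 8

8


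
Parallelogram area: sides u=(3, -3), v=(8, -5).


|u x v| = |3*(-5) - (-3)*8|
= |(-15) - (-24)| = 9

9


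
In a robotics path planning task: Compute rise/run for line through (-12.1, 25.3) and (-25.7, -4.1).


slope = (y2-y1)/(x2-x1) = ((-4.1)-25.3)/((-25.7)-(-12.1)) = (-29.4)/(-13.6) = 2.1618

2.1618


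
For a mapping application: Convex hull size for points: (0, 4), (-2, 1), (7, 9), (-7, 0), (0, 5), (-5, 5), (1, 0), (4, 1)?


Convex hull vertices (CCW): (-7, 0), (1, 0), (4, 1), (7, 9), (-5, 5)
Count = 5

5


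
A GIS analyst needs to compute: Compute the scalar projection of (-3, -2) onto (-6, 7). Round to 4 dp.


u.v = 4, |v| = sqrt(85) = 9.2195
Scalar projection = u.v / |v| = 4 / sqrt(85) = 0.4339

0.4339


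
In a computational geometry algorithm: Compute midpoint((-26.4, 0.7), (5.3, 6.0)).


M = (((-26.4)+5.3)/2, (0.7+6)/2)
= (-10.55, 3.35)

(-10.55, 3.35)


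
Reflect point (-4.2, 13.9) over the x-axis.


Reflection over x-axis: (x,y) -> (x,-y)
(-4.2, 13.9) -> (-4.2, -13.9)

(-4.2, -13.9)


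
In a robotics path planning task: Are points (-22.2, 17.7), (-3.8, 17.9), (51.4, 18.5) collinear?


Cross product: ((-3.8)-(-22.2))*(18.5-17.7) - (17.9-17.7)*(51.4-(-22.2))
= 0

Yes, collinear


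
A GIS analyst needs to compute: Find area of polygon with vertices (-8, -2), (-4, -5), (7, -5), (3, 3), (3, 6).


Shoelace sum: ((-8)*(-5) - (-4)*(-2)) + ((-4)*(-5) - 7*(-5)) + (7*3 - 3*(-5)) + (3*6 - 3*3) + (3*(-2) - (-8)*6)
= 174
Area = |174|/2 = 87

87


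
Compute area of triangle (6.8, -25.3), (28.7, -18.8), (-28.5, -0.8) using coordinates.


Area = |x_A(y_B-y_C) + x_B(y_C-y_A) + x_C(y_A-y_B)|/2
= |(-122.4) + 703.15 + 185.25|/2
= 766/2 = 383

383


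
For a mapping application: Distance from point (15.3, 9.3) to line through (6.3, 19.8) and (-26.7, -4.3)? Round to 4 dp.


|cross product| = 563.4
|line direction| = sqrt(1669.81) = 40.8633
Distance = 563.4/sqrt(1669.81) = 13.7874

13.7874


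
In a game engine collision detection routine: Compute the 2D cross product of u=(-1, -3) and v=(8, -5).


u x v = u_x*v_y - u_y*v_x = (-1)*(-5) - (-3)*8
= 5 - (-24) = 29

29


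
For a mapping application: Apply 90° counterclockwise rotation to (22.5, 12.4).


90° CCW: (x,y) -> (-y, x)
(22.5,12.4) -> (-12.4, 22.5)

(-12.4, 22.5)


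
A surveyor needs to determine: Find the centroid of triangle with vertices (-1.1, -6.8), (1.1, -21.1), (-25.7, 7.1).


Centroid = ((x_A+x_B+x_C)/3, (y_A+y_B+y_C)/3)
= (((-1.1)+1.1+(-25.7))/3, ((-6.8)+(-21.1)+7.1)/3)
= (-8.5667, -6.9333)

(-8.5667, -6.9333)


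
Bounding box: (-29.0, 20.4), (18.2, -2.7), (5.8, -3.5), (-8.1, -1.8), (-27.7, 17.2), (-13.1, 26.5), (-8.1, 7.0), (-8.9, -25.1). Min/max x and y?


x range: [-29, 18.2]
y range: [-25.1, 26.5]
Bounding box: (-29,-25.1) to (18.2,26.5)

(-29,-25.1) to (18.2,26.5)


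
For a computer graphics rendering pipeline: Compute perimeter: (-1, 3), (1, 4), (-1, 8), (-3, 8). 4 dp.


Sides: (-1, 3)->(1, 4): sqrt(5) = 2.236068, (1, 4)->(-1, 8): sqrt(20) = 4.472136, (-1, 8)->(-3, 8): sqrt(4) = 2, (-3, 8)->(-1, 3): sqrt(29) = 5.385165
Sum = 14.093369
Perimeter = 14.0934

14.0934


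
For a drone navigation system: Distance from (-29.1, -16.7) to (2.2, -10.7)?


dx=31.3, dy=6
d^2 = 31.3^2 + 6^2 = 1015.69
d = sqrt(1015.69) = 31.8699

31.8699


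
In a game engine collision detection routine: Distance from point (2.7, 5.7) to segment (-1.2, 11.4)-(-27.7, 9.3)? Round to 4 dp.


Project P onto AB: t = 0 (clamped to [0,1])
Closest point on segment: (-1.2, 11.4)
Distance: 6.9065

6.9065


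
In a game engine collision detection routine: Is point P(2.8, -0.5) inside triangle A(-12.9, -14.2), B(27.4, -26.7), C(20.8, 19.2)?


Cross products: AB x AP = 748.36, BC x BP = 956.22, CA x CP = 62.69
All same sign? yes

Yes, inside


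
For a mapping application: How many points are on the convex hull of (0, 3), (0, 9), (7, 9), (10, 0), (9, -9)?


Convex hull vertices (CCW): (0, 3), (9, -9), (10, 0), (7, 9), (0, 9)
Count = 5

5


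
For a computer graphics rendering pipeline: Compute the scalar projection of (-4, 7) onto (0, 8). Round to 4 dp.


u.v = 56, |v| = sqrt(64) = 8
Scalar projection = u.v / |v| = 56 / sqrt(64) = 7

7


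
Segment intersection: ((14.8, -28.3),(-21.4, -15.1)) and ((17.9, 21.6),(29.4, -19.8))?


Cross products: d1=-702.19, d2=-2049.07, d3=-1847.3, d4=-500.42
d1*d2 < 0 and d3*d4 < 0? no

No, they don't intersect


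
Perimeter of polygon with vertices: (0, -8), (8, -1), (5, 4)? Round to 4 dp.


Sides: (0, -8)->(8, -1): sqrt(113) = 10.630146, (8, -1)->(5, 4): sqrt(34) = 5.830952, (5, 4)->(0, -8): sqrt(169) = 13
Sum = 29.461098
Perimeter = 29.4611

29.4611


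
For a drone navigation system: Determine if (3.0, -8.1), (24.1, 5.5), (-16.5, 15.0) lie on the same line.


Cross product: (24.1-3)*(15-(-8.1)) - (5.5-(-8.1))*((-16.5)-3)
= 752.61

No, not collinear


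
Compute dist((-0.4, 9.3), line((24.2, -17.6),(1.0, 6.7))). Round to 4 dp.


|cross product| = 26.3
|line direction| = sqrt(1128.73) = 33.5966
Distance = 26.3/sqrt(1128.73) = 0.7828

0.7828


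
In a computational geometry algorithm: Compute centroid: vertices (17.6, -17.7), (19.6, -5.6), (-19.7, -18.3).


Centroid = ((x_A+x_B+x_C)/3, (y_A+y_B+y_C)/3)
= ((17.6+19.6+(-19.7))/3, ((-17.7)+(-5.6)+(-18.3))/3)
= (5.8333, -13.8667)

(5.8333, -13.8667)
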